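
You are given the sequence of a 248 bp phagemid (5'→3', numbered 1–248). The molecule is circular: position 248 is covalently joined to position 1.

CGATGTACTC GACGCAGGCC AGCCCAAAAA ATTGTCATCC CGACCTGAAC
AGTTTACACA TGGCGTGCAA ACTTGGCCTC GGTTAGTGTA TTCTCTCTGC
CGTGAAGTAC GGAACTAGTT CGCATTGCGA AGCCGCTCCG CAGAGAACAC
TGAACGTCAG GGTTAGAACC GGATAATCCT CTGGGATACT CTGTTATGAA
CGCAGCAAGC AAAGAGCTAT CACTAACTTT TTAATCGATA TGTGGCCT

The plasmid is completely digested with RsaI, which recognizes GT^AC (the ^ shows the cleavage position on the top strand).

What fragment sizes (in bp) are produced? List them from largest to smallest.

RsaI sites (GTAC) start at positions 5, 107.
RsaI cuts after base 2 of each site, so after positions 6, 108.
Circular molecule, 2 cuts → 2 fragments:
  7–108 → 102 bp
  109–248 then 1–6 → 140 + 6 = 146 bp
Sorted largest to smallest: 146, 102 bp.

146, 102 bp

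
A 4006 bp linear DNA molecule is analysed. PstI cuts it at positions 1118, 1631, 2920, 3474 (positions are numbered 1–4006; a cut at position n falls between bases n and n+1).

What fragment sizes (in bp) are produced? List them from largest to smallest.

1289, 1118, 554, 532, 513 bp

Linear molecule, 4 cuts → 5 fragments:
  1118 − 0 = 1118 bp
  1631 − 1118 = 513 bp
  2920 − 1631 = 1289 bp
  3474 − 2920 = 554 bp
  4006 − 3474 = 532 bp
Sorted largest to smallest: 1289, 1118, 554, 532, 513 bp.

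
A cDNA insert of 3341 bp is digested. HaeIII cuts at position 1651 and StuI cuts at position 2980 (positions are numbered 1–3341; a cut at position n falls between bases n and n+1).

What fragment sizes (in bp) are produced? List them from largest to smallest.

Combined cut positions (sorted): 1651, 2980.
Linear molecule, 2 cuts → 3 fragments:
  1651 − 0 = 1651 bp
  2980 − 1651 = 1329 bp
  3341 − 2980 = 361 bp
Sorted largest to smallest: 1651, 1329, 361 bp.

1651, 1329, 361 bp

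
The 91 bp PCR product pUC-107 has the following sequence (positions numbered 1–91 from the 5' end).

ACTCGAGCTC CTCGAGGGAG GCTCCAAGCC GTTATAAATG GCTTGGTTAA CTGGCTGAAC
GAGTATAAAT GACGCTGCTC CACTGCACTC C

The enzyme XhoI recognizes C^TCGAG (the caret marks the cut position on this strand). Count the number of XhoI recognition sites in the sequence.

2

CTCGAG occurs starting at positions 2, 11.
XhoI cuts at 2 sites.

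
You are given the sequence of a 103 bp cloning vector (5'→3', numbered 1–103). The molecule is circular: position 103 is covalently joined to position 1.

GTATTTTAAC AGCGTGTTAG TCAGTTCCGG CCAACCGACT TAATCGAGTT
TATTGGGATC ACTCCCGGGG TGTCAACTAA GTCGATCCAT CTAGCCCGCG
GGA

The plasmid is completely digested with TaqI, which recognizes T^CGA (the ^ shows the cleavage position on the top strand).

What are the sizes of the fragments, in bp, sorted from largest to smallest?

65, 38 bp

TaqI sites (TCGA) start at positions 44, 82.
TaqI cuts after the first base of each site, so after positions 44, 82.
Circular molecule, 2 cuts → 2 fragments:
  45–82 → 38 bp
  83–103 then 1–44 → 21 + 44 = 65 bp
Sorted largest to smallest: 65, 38 bp.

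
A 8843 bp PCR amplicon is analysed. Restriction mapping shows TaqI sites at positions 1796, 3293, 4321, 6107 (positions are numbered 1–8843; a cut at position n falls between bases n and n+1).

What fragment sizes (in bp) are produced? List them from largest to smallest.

Linear molecule, 4 cuts → 5 fragments:
  1796 − 0 = 1796 bp
  3293 − 1796 = 1497 bp
  4321 − 3293 = 1028 bp
  6107 − 4321 = 1786 bp
  8843 − 6107 = 2736 bp
Sorted largest to smallest: 2736, 1796, 1786, 1497, 1028 bp.

2736, 1796, 1786, 1497, 1028 bp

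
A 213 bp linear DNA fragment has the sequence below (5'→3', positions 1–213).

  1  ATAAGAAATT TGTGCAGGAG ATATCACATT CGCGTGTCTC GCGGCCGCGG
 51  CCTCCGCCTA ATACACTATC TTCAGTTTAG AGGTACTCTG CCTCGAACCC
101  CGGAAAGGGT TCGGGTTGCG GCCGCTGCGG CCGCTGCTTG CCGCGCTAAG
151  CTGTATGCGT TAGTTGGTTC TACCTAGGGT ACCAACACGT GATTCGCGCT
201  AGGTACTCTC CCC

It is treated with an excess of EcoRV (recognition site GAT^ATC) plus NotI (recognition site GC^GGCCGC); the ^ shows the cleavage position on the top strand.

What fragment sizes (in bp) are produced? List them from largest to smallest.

The EcoRV site (GATATC) starts at position 20.
EcoRV cuts after base 3 of each site, so after position 22.
NotI sites (GCGGCCGC) start at positions 41, 118, 127.
NotI cuts after base 2 of each site, so after positions 42, 119, 128.
Combined cut positions: 22, 42, 119, 128.
Linear molecule, 4 cuts → 5 fragments:
  1–22 → 22 bp
  23–42 → 20 bp
  43–119 → 77 bp
  120–128 → 9 bp
  129–213 → 85 bp
Sorted largest to smallest: 85, 77, 22, 20, 9 bp.

85, 77, 22, 20, 9 bp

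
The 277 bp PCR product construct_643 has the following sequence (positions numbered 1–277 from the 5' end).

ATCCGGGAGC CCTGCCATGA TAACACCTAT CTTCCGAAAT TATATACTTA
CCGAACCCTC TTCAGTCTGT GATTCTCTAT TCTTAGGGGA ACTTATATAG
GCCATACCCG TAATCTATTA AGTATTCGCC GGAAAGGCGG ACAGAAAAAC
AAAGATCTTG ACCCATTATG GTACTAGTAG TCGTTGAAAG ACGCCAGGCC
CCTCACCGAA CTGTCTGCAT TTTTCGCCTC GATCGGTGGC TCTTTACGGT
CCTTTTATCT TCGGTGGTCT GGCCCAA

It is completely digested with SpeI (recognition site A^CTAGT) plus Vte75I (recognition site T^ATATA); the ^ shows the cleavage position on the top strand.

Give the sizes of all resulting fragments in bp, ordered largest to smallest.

104, 79, 53, 41 bp

The SpeI site (ACTAGT) starts at position 173.
SpeI cuts after the first base of each site, so after position 173.
Vte75I sites (TATATA) start at positions 41, 94.
Vte75I cuts after the first base of each site, so after positions 41, 94.
Combined cut positions: 41, 94, 173.
Linear molecule, 3 cuts → 4 fragments:
  1–41 → 41 bp
  42–94 → 53 bp
  95–173 → 79 bp
  174–277 → 104 bp
Sorted largest to smallest: 104, 79, 53, 41 bp.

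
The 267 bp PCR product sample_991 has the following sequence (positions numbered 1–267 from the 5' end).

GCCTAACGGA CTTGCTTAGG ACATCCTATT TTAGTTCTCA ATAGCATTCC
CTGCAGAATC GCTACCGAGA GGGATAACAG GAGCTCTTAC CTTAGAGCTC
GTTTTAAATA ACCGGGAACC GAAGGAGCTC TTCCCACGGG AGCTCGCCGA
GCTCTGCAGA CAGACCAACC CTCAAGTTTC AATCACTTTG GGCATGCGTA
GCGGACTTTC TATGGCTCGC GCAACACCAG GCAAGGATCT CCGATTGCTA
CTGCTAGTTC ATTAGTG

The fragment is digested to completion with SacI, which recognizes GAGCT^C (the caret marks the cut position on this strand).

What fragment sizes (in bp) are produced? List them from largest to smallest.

SacI sites (GAGCTC) start at positions 81, 95, 125, 140, 149.
SacI cuts after base 5 of each site (before the last base), so after positions 85, 99, 129, 144, 153.
Linear molecule, 5 cuts → 6 fragments:
  1–85 → 85 bp
  86–99 → 14 bp
  100–129 → 30 bp
  130–144 → 15 bp
  145–153 → 9 bp
  154–267 → 114 bp
Sorted largest to smallest: 114, 85, 30, 15, 14, 9 bp.

114, 85, 30, 15, 14, 9 bp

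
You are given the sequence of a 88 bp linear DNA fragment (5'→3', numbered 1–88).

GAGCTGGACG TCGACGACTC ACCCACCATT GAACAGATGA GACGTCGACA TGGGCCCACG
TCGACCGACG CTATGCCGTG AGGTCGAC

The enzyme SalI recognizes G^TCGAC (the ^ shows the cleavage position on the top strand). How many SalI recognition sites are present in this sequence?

GTCGAC occurs starting at positions 10, 44, 60, 83.
SalI cuts at 4 sites.

4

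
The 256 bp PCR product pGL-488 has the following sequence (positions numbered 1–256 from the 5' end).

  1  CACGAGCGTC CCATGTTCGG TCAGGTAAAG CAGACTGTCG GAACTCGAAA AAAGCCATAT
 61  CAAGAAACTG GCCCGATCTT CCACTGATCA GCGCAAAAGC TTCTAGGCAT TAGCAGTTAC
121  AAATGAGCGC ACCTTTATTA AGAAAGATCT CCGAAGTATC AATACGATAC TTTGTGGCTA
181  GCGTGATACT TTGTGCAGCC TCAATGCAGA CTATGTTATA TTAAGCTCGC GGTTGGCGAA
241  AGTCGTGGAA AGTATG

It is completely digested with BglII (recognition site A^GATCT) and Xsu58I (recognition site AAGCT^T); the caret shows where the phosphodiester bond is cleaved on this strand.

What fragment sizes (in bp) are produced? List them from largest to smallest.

111, 101, 44 bp

The BglII site (AGATCT) starts at position 145.
BglII cuts after the first base of each site, so after position 145.
The Xsu58I site (AAGCTT) starts at position 97.
Xsu58I cuts after base 5 of each site (before the last base), so after position 101.
Combined cut positions: 101, 145.
Linear molecule, 2 cuts → 3 fragments:
  1–101 → 101 bp
  102–145 → 44 bp
  146–256 → 111 bp
Sorted largest to smallest: 111, 101, 44 bp.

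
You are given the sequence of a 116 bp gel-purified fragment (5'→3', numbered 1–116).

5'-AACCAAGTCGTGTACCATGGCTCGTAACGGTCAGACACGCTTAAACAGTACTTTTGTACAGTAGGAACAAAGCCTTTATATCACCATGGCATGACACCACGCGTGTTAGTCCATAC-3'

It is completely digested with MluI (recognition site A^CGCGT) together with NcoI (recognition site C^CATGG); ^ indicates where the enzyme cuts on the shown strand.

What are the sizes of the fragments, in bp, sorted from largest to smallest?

69, 17, 15, 15 bp

The MluI site (ACGCGT) starts at position 99.
MluI cuts after the first base of each site, so after position 99.
NcoI sites (CCATGG) start at positions 15, 84.
NcoI cuts after the first base of each site, so after positions 15, 84.
Combined cut positions: 15, 84, 99.
Linear molecule, 3 cuts → 4 fragments:
  1–15 → 15 bp
  16–84 → 69 bp
  85–99 → 15 bp
  100–116 → 17 bp
Sorted largest to smallest: 69, 17, 15, 15 bp.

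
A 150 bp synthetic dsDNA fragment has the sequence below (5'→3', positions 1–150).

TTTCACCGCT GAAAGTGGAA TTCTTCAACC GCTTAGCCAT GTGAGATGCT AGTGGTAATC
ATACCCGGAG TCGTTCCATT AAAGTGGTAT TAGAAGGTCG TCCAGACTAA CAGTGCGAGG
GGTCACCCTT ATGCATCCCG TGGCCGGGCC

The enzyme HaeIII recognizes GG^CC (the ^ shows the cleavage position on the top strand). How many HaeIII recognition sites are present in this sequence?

GGCC occurs starting at positions 142, 147.
HaeIII cuts at 2 sites.

2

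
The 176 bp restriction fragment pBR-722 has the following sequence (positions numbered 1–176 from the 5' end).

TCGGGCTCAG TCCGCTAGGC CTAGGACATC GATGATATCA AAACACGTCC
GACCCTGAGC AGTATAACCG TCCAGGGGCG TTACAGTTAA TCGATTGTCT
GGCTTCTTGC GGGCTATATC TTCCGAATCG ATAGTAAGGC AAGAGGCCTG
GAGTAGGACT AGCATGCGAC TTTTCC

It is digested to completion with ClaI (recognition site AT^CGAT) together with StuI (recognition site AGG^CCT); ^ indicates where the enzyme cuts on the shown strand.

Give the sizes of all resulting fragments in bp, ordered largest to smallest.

ClaI sites (ATCGAT) start at positions 28, 90, 127.
ClaI cuts after base 2 of each site, so after positions 29, 91, 128.
StuI sites (AGGCCT) start at positions 17, 144.
StuI cuts after base 3 of each site, so after positions 19, 146.
Combined cut positions: 19, 29, 91, 128, 146.
Linear molecule, 5 cuts → 6 fragments:
  1–19 → 19 bp
  20–29 → 10 bp
  30–91 → 62 bp
  92–128 → 37 bp
  129–146 → 18 bp
  147–176 → 30 bp
Sorted largest to smallest: 62, 37, 30, 19, 18, 10 bp.

62, 37, 30, 19, 18, 10 bp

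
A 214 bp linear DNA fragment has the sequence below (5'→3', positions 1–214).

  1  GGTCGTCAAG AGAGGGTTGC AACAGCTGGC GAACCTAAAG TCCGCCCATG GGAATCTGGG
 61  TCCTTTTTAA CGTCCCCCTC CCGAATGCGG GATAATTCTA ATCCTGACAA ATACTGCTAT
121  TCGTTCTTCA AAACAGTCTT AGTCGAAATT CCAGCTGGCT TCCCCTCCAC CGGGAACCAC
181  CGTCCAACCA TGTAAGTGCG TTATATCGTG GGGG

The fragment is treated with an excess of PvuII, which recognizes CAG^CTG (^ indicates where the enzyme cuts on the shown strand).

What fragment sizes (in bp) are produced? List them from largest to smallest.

PvuII sites (CAGCTG) start at positions 23, 152.
PvuII cuts after base 3 of each site, so after positions 25, 154.
Linear molecule, 2 cuts → 3 fragments:
  1–25 → 25 bp
  26–154 → 129 bp
  155–214 → 60 bp
Sorted largest to smallest: 129, 60, 25 bp.

129, 60, 25 bp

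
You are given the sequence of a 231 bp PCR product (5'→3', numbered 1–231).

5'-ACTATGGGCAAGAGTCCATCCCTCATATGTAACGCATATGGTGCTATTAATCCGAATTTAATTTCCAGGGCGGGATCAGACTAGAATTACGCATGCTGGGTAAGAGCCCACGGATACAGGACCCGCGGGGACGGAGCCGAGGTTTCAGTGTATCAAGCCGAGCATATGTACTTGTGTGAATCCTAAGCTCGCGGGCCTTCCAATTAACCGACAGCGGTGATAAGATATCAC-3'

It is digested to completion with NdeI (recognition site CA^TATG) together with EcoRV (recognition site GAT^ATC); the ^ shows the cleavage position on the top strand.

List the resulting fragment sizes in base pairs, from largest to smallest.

NdeI sites (CATATG) start at positions 24, 35, 163.
NdeI cuts after base 2 of each site, so after positions 25, 36, 164.
The EcoRV site (GATATC) starts at position 224.
EcoRV cuts after base 3 of each site, so after position 226.
Combined cut positions: 25, 36, 164, 226.
Linear molecule, 4 cuts → 5 fragments:
  1–25 → 25 bp
  26–36 → 11 bp
  37–164 → 128 bp
  165–226 → 62 bp
  227–231 → 5 bp
Sorted largest to smallest: 128, 62, 25, 11, 5 bp.

128, 62, 25, 11, 5 bp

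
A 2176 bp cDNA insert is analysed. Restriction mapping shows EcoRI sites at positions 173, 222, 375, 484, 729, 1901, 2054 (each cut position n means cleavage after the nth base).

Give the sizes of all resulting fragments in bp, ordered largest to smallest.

Linear molecule, 7 cuts → 8 fragments:
  173 − 0 = 173 bp
  222 − 173 = 49 bp
  375 − 222 = 153 bp
  484 − 375 = 109 bp
  729 − 484 = 245 bp
  1901 − 729 = 1172 bp
  2054 − 1901 = 153 bp
  2176 − 2054 = 122 bp
Sorted largest to smallest: 1172, 245, 173, 153, 153, 122, 109, 49 bp.

1172, 245, 173, 153, 153, 122, 109, 49 bp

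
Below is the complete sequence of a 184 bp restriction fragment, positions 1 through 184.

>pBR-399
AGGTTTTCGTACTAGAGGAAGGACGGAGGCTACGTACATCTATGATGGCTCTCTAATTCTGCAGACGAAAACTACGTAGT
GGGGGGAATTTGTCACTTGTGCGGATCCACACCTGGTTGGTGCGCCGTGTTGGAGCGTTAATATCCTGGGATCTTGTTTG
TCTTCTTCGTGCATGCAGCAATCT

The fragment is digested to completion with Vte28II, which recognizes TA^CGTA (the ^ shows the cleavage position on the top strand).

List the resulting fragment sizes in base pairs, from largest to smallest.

110, 42, 32 bp

Vte28II sites (TACGTA) start at positions 31, 73.
Vte28II cuts after base 2 of each site, so after positions 32, 74.
Linear molecule, 2 cuts → 3 fragments:
  1–32 → 32 bp
  33–74 → 42 bp
  75–184 → 110 bp
Sorted largest to smallest: 110, 42, 32 bp.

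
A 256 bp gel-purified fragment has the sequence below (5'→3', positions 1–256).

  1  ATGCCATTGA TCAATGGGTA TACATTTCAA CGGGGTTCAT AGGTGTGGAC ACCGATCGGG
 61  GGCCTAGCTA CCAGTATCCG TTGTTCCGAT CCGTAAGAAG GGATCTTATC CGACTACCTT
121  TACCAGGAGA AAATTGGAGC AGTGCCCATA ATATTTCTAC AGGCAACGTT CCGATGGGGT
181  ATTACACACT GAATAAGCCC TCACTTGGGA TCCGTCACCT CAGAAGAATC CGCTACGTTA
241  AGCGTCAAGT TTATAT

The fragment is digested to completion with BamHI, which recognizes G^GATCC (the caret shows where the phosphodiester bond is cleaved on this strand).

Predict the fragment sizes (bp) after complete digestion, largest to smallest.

208, 48 bp

The BamHI site (GGATCC) starts at position 208.
BamHI cuts after the first base of each site, so after position 208.
Linear molecule, 1 cut → 2 fragments:
  1–208 → 208 bp
  209–256 → 48 bp
Sorted largest to smallest: 208, 48 bp.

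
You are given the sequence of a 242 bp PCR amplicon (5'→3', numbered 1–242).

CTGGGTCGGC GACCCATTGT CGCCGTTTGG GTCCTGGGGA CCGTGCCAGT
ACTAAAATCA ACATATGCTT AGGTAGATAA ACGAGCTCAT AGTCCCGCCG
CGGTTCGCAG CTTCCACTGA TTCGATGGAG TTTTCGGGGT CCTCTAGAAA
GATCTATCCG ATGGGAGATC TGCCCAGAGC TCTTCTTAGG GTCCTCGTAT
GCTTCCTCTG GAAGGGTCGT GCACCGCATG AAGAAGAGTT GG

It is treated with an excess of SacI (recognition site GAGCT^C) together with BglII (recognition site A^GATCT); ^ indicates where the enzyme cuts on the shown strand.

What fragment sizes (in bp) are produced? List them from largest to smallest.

87, 63, 61, 16, 15 bp

SacI sites (GAGCTC) start at positions 83, 177.
SacI cuts after base 5 of each site (before the last base), so after positions 87, 181.
BglII sites (AGATCT) start at positions 150, 166.
BglII cuts after the first base of each site, so after positions 150, 166.
Combined cut positions: 87, 150, 166, 181.
Linear molecule, 4 cuts → 5 fragments:
  1–87 → 87 bp
  88–150 → 63 bp
  151–166 → 16 bp
  167–181 → 15 bp
  182–242 → 61 bp
Sorted largest to smallest: 87, 63, 61, 16, 15 bp.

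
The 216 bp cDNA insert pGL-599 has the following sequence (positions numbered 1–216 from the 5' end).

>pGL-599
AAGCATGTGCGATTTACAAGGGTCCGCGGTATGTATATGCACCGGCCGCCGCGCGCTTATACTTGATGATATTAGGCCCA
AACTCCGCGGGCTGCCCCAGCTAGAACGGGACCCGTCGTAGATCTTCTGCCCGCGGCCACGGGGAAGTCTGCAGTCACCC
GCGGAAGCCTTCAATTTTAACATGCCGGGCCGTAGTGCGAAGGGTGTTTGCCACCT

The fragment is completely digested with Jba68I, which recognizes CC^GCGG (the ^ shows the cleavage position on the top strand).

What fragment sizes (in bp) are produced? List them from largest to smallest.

61, 56, 46, 28, 25 bp

Jba68I sites (CCGCGG) start at positions 24, 85, 131, 159.
Jba68I cuts after base 2 of each site, so after positions 25, 86, 132, 160.
Linear molecule, 4 cuts → 5 fragments:
  1–25 → 25 bp
  26–86 → 61 bp
  87–132 → 46 bp
  133–160 → 28 bp
  161–216 → 56 bp
Sorted largest to smallest: 61, 56, 46, 28, 25 bp.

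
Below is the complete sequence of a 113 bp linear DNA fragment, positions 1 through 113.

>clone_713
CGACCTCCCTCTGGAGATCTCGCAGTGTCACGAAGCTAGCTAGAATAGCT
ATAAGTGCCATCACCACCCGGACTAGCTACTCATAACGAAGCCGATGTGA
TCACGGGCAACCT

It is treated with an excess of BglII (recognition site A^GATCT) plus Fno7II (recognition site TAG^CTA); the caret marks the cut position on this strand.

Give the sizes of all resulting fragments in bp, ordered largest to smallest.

37, 28, 24, 15, 9 bp

The BglII site (AGATCT) starts at position 15.
BglII cuts after the first base of each site, so after position 15.
Fno7II sites (TAGCTA) start at positions 37, 46, 74.
Fno7II cuts after base 3 of each site, so after positions 39, 48, 76.
Combined cut positions: 15, 39, 48, 76.
Linear molecule, 4 cuts → 5 fragments:
  1–15 → 15 bp
  16–39 → 24 bp
  40–48 → 9 bp
  49–76 → 28 bp
  77–113 → 37 bp
Sorted largest to smallest: 37, 28, 24, 15, 9 bp.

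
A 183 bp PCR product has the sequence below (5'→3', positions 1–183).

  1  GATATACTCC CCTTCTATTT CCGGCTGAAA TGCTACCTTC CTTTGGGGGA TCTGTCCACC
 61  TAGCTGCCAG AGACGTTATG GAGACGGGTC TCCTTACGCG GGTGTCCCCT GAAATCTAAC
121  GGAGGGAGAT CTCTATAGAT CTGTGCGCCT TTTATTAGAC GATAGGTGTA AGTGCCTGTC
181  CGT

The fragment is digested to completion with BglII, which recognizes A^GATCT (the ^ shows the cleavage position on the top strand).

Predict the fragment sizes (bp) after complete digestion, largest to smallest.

127, 46, 10 bp

BglII sites (AGATCT) start at positions 127, 137.
BglII cuts after the first base of each site, so after positions 127, 137.
Linear molecule, 2 cuts → 3 fragments:
  1–127 → 127 bp
  128–137 → 10 bp
  138–183 → 46 bp
Sorted largest to smallest: 127, 46, 10 bp.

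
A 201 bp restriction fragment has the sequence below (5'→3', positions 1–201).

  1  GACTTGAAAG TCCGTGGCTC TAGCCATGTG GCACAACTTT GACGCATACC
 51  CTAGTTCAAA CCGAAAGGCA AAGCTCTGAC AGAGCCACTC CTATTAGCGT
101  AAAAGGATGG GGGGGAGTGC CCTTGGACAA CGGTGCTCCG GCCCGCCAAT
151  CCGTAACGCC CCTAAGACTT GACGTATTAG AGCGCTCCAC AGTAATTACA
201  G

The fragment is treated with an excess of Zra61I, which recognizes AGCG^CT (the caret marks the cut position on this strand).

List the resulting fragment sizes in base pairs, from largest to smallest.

The Zra61I site (AGCGCT) starts at position 181.
Zra61I cuts after base 4 of each site, so after position 184.
Linear molecule, 1 cut → 2 fragments:
  1–184 → 184 bp
  185–201 → 17 bp
Sorted largest to smallest: 184, 17 bp.

184, 17 bp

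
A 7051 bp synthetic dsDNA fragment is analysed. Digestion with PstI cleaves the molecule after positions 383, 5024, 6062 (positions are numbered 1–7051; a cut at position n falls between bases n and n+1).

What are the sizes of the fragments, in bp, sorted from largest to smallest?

Linear molecule, 3 cuts → 4 fragments:
  383 − 0 = 383 bp
  5024 − 383 = 4641 bp
  6062 − 5024 = 1038 bp
  7051 − 6062 = 989 bp
Sorted largest to smallest: 4641, 1038, 989, 383 bp.

4641, 1038, 989, 383 bp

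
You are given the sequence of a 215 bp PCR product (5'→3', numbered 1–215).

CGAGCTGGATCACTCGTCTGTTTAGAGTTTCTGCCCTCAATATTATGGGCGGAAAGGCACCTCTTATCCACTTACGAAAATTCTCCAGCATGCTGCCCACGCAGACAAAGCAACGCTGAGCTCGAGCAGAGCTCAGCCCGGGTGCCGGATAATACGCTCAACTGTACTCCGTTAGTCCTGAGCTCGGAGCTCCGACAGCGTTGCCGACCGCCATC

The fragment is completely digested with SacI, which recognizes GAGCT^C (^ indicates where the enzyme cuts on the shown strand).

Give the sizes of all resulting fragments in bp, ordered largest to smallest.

122, 51, 24, 11, 7 bp

SacI sites (GAGCTC) start at positions 118, 129, 180, 187.
SacI cuts after base 5 of each site (before the last base), so after positions 122, 133, 184, 191.
Linear molecule, 4 cuts → 5 fragments:
  1–122 → 122 bp
  123–133 → 11 bp
  134–184 → 51 bp
  185–191 → 7 bp
  192–215 → 24 bp
Sorted largest to smallest: 122, 51, 24, 11, 7 bp.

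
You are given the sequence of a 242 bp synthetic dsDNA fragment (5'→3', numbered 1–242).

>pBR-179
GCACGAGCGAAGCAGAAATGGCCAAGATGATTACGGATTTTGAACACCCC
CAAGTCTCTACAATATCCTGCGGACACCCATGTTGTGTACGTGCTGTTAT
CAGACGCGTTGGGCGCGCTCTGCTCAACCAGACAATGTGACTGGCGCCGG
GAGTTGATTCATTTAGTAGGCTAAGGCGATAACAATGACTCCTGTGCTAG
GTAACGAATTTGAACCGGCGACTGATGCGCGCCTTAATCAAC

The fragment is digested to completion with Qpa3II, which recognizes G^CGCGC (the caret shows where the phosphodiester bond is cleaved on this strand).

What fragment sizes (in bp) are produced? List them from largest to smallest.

114, 113, 15 bp

Qpa3II sites (GCGCGC) start at positions 113, 227.
Qpa3II cuts after the first base of each site, so after positions 113, 227.
Linear molecule, 2 cuts → 3 fragments:
  1–113 → 113 bp
  114–227 → 114 bp
  228–242 → 15 bp
Sorted largest to smallest: 114, 113, 15 bp.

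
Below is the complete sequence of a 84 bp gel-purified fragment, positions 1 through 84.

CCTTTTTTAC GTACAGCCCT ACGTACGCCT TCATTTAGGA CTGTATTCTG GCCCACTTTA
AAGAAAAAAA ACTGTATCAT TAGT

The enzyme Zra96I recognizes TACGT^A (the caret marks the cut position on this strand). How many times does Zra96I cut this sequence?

2

TACGTA occurs starting at positions 8, 20.
Zra96I cuts at 2 sites.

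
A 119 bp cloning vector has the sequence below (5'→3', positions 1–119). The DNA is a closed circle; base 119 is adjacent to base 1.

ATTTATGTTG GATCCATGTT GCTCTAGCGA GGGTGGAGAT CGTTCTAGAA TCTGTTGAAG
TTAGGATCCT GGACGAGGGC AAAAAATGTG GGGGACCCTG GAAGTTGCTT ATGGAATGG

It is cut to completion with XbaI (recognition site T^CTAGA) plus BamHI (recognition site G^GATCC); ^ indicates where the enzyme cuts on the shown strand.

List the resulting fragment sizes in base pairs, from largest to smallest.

The XbaI site (TCTAGA) starts at position 44.
XbaI cuts after the first base of each site, so after position 44.
BamHI sites (GGATCC) start at positions 10, 64.
BamHI cuts after the first base of each site, so after positions 10, 64.
Combined cut positions: 10, 44, 64.
Circular molecule, 3 cuts → 3 fragments:
  11–44 → 34 bp
  45–64 → 20 bp
  65–119 then 1–10 → 55 + 10 = 65 bp
Sorted largest to smallest: 65, 34, 20 bp.

65, 34, 20 bp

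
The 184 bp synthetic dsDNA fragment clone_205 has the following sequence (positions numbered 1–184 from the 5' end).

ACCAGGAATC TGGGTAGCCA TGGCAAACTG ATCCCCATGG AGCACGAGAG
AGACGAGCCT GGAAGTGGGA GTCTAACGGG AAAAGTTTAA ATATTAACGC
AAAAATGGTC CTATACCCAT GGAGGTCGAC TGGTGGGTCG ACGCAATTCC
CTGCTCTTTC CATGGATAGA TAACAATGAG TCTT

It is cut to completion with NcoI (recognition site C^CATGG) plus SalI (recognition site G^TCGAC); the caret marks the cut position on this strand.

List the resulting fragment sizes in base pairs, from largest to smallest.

82, 24, 23, 18, 17, 12, 8 bp

NcoI sites (CCATGG) start at positions 18, 35, 117, 160.
NcoI cuts after the first base of each site, so after positions 18, 35, 117, 160.
SalI sites (GTCGAC) start at positions 125, 137.
SalI cuts after the first base of each site, so after positions 125, 137.
Combined cut positions: 18, 35, 117, 125, 137, 160.
Linear molecule, 6 cuts → 7 fragments:
  1–18 → 18 bp
  19–35 → 17 bp
  36–117 → 82 bp
  118–125 → 8 bp
  126–137 → 12 bp
  138–160 → 23 bp
  161–184 → 24 bp
Sorted largest to smallest: 82, 24, 23, 18, 17, 12, 8 bp.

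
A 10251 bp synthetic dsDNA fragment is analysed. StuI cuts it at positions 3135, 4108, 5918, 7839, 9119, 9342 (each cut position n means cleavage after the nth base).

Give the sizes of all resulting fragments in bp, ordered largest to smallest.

3135, 1921, 1810, 1280, 973, 909, 223 bp

Linear molecule, 6 cuts → 7 fragments:
  3135 − 0 = 3135 bp
  4108 − 3135 = 973 bp
  5918 − 4108 = 1810 bp
  7839 − 5918 = 1921 bp
  9119 − 7839 = 1280 bp
  9342 − 9119 = 223 bp
  10251 − 9342 = 909 bp
Sorted largest to smallest: 3135, 1921, 1810, 1280, 973, 909, 223 bp.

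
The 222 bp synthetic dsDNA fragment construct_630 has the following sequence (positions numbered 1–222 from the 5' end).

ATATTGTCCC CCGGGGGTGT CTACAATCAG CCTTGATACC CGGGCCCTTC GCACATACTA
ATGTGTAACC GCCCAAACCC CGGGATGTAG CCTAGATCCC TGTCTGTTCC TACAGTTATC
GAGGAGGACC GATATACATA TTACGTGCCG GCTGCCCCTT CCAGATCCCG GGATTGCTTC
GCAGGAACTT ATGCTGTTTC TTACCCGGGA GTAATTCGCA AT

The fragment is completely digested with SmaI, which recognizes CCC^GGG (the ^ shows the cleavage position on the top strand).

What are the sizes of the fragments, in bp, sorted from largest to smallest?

88, 40, 37, 29, 16, 12 bp

SmaI sites (CCCGGG) start at positions 10, 39, 79, 167, 204.
SmaI cuts after base 3 of each site, so after positions 12, 41, 81, 169, 206.
Linear molecule, 5 cuts → 6 fragments:
  1–12 → 12 bp
  13–41 → 29 bp
  42–81 → 40 bp
  82–169 → 88 bp
  170–206 → 37 bp
  207–222 → 16 bp
Sorted largest to smallest: 88, 40, 37, 29, 16, 12 bp.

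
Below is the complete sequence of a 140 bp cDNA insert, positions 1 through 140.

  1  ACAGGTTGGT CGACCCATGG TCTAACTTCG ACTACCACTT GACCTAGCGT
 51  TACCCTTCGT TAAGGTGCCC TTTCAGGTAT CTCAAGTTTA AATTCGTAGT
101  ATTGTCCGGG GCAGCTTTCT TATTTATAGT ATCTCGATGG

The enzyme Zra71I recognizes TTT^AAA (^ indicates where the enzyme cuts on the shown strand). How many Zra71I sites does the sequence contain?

TTTAAA occurs starting at position 87.
Zra71I cuts at 1 site.

1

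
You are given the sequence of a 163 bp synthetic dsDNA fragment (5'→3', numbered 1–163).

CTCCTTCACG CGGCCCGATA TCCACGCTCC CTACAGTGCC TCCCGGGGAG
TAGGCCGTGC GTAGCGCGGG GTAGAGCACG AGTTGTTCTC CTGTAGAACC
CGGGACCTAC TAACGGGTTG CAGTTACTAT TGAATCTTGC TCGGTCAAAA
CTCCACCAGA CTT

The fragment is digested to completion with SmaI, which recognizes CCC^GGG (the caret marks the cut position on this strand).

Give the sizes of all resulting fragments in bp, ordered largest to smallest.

SmaI sites (CCCGGG) start at positions 42, 99.
SmaI cuts after base 3 of each site, so after positions 44, 101.
Linear molecule, 2 cuts → 3 fragments:
  1–44 → 44 bp
  45–101 → 57 bp
  102–163 → 62 bp
Sorted largest to smallest: 62, 57, 44 bp.

62, 57, 44 bp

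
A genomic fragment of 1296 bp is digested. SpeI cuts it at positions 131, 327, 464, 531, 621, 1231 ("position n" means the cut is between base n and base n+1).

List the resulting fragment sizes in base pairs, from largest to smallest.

Linear molecule, 6 cuts → 7 fragments:
  131 − 0 = 131 bp
  327 − 131 = 196 bp
  464 − 327 = 137 bp
  531 − 464 = 67 bp
  621 − 531 = 90 bp
  1231 − 621 = 610 bp
  1296 − 1231 = 65 bp
Sorted largest to smallest: 610, 196, 137, 131, 90, 67, 65 bp.

610, 196, 137, 131, 90, 67, 65 bp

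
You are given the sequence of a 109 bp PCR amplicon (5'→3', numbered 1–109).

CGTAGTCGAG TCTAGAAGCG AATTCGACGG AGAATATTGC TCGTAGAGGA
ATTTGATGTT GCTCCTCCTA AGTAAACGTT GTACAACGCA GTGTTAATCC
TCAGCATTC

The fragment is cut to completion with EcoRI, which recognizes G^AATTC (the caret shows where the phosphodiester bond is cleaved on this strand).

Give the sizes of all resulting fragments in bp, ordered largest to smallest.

The EcoRI site (GAATTC) starts at position 20.
EcoRI cuts after the first base of each site, so after position 20.
Linear molecule, 1 cut → 2 fragments:
  1–20 → 20 bp
  21–109 → 89 bp
Sorted largest to smallest: 89, 20 bp.

89, 20 bp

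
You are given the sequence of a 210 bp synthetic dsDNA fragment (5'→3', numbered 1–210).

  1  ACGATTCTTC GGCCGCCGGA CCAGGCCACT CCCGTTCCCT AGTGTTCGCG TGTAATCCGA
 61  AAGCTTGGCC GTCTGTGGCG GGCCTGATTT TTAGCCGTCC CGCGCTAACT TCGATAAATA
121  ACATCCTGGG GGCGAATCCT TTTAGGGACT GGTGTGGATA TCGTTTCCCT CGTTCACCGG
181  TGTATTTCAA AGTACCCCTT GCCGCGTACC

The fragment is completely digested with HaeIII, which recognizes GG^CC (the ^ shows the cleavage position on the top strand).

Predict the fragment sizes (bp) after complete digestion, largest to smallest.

HaeIII sites (GGCC) start at positions 11, 24, 67, 81.
HaeIII cuts after base 2 of each site, so after positions 12, 25, 68, 82.
Linear molecule, 4 cuts → 5 fragments:
  1–12 → 12 bp
  13–25 → 13 bp
  26–68 → 43 bp
  69–82 → 14 bp
  83–210 → 128 bp
Sorted largest to smallest: 128, 43, 14, 13, 12 bp.

128, 43, 14, 13, 12 bp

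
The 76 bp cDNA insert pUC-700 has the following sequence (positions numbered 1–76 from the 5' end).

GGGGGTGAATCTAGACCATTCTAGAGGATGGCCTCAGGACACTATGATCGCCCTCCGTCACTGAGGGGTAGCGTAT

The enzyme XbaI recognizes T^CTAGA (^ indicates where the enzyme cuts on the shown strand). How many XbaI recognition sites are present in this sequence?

2

TCTAGA occurs starting at positions 10, 20.
XbaI cuts at 2 sites.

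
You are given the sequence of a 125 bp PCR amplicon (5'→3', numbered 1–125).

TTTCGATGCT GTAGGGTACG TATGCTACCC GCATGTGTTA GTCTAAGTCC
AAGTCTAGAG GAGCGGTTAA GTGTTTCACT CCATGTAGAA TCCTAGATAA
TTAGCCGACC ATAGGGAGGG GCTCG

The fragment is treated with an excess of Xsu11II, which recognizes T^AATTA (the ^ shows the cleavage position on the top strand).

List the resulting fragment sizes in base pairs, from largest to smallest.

The Xsu11II site (TAATTA) starts at position 98.
Xsu11II cuts after the first base of each site, so after position 98.
Linear molecule, 1 cut → 2 fragments:
  1–98 → 98 bp
  99–125 → 27 bp
Sorted largest to smallest: 98, 27 bp.

98, 27 bp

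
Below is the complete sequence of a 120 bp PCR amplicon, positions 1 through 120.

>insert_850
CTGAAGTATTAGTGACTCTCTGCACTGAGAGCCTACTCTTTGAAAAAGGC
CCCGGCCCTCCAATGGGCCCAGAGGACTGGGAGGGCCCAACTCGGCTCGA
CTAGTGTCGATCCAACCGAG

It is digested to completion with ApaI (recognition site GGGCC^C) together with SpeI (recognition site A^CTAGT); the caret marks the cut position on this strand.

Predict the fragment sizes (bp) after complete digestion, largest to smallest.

69, 20, 18, 13 bp

ApaI sites (GGGCCC) start at positions 65, 83.
ApaI cuts after base 5 of each site (before the last base), so after positions 69, 87.
The SpeI site (ACTAGT) starts at position 100.
SpeI cuts after the first base of each site, so after position 100.
Combined cut positions: 69, 87, 100.
Linear molecule, 3 cuts → 4 fragments:
  1–69 → 69 bp
  70–87 → 18 bp
  88–100 → 13 bp
  101–120 → 20 bp
Sorted largest to smallest: 69, 20, 18, 13 bp.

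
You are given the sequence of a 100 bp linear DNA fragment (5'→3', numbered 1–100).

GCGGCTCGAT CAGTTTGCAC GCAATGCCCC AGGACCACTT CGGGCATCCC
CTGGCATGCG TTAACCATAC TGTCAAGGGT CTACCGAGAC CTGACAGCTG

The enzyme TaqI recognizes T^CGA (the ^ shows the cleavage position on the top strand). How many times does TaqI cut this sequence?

TCGA occurs starting at position 6.
TaqI cuts at 1 site.

1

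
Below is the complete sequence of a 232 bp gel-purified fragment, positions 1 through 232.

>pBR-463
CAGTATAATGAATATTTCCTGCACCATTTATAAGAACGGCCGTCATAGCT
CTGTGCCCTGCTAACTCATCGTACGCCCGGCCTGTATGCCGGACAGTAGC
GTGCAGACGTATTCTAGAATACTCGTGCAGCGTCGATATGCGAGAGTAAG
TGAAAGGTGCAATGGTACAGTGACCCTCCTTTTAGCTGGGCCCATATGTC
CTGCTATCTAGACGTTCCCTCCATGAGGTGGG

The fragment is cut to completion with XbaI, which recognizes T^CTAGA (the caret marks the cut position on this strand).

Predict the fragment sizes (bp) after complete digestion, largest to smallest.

113, 94, 25 bp

XbaI sites (TCTAGA) start at positions 113, 207.
XbaI cuts after the first base of each site, so after positions 113, 207.
Linear molecule, 2 cuts → 3 fragments:
  1–113 → 113 bp
  114–207 → 94 bp
  208–232 → 25 bp
Sorted largest to smallest: 113, 94, 25 bp.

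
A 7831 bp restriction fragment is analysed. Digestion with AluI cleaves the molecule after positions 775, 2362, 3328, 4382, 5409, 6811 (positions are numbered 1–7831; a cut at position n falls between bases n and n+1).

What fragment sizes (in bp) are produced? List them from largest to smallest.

Linear molecule, 6 cuts → 7 fragments:
  775 − 0 = 775 bp
  2362 − 775 = 1587 bp
  3328 − 2362 = 966 bp
  4382 − 3328 = 1054 bp
  5409 − 4382 = 1027 bp
  6811 − 5409 = 1402 bp
  7831 − 6811 = 1020 bp
Sorted largest to smallest: 1587, 1402, 1054, 1027, 1020, 966, 775 bp.

1587, 1402, 1054, 1027, 1020, 966, 775 bp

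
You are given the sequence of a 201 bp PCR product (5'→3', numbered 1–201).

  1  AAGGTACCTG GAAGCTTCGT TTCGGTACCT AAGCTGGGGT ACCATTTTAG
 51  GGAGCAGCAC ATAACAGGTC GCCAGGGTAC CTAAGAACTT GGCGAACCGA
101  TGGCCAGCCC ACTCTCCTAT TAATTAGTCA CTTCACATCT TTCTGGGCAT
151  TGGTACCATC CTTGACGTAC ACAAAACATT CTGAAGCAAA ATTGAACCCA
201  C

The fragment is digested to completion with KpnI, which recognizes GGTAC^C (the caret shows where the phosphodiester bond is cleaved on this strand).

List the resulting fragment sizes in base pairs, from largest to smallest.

76, 45, 38, 21, 14, 7 bp

KpnI sites (GGTACC) start at positions 3, 24, 38, 76, 152.
KpnI cuts after base 5 of each site (before the last base), so after positions 7, 28, 42, 80, 156.
Linear molecule, 5 cuts → 6 fragments:
  1–7 → 7 bp
  8–28 → 21 bp
  29–42 → 14 bp
  43–80 → 38 bp
  81–156 → 76 bp
  157–201 → 45 bp
Sorted largest to smallest: 76, 45, 38, 21, 14, 7 bp.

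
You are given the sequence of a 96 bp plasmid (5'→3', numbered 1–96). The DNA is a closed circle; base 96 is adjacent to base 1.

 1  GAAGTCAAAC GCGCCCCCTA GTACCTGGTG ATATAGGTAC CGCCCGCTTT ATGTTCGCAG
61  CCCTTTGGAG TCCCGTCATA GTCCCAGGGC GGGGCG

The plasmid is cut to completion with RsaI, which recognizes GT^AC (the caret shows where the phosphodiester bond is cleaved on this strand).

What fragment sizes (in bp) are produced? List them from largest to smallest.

RsaI sites (GTAC) start at positions 21, 37.
RsaI cuts after base 2 of each site, so after positions 22, 38.
Circular molecule, 2 cuts → 2 fragments:
  23–38 → 16 bp
  39–96 then 1–22 → 58 + 22 = 80 bp
Sorted largest to smallest: 80, 16 bp.

80, 16 bp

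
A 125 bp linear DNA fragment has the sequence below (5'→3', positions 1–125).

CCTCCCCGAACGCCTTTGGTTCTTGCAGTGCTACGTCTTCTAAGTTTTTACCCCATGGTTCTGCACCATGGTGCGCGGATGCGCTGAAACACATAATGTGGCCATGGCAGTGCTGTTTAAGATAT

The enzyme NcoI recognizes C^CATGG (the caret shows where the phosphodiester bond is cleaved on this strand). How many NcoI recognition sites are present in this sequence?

3

CCATGG occurs starting at positions 53, 66, 102.
NcoI cuts at 3 sites.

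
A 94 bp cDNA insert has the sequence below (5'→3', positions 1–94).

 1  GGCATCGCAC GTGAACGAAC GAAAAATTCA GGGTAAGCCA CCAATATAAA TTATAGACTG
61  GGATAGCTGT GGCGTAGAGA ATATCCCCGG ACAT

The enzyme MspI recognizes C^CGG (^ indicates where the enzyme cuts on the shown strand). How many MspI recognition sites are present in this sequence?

CCGG occurs starting at position 87.
MspI cuts at 1 site.

1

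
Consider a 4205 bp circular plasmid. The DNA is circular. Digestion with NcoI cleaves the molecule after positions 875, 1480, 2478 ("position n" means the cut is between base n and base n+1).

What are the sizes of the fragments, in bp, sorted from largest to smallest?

2602, 998, 605 bp

Circular molecule, 3 cuts → 3 fragments:
  1480 − 875 = 605 bp
  2478 − 1480 = 998 bp
  wrap: 4205 − 2478 + 875 = 2602 bp
Sorted largest to smallest: 2602, 998, 605 bp.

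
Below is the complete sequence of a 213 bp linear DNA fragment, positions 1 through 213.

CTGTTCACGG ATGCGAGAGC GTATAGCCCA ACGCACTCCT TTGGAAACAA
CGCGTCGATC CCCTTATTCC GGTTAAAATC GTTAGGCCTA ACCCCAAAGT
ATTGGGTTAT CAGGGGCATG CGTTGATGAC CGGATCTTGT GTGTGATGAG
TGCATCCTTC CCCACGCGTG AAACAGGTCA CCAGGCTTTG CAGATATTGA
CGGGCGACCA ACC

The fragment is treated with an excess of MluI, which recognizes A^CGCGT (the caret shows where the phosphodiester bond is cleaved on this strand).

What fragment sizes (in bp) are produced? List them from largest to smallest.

114, 50, 49 bp

MluI sites (ACGCGT) start at positions 50, 164.
MluI cuts after the first base of each site, so after positions 50, 164.
Linear molecule, 2 cuts → 3 fragments:
  1–50 → 50 bp
  51–164 → 114 bp
  165–213 → 49 bp
Sorted largest to smallest: 114, 50, 49 bp.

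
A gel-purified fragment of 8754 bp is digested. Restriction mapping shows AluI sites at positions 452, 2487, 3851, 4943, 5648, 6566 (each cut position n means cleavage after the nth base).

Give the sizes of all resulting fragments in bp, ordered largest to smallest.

Linear molecule, 6 cuts → 7 fragments:
  452 − 0 = 452 bp
  2487 − 452 = 2035 bp
  3851 − 2487 = 1364 bp
  4943 − 3851 = 1092 bp
  5648 − 4943 = 705 bp
  6566 − 5648 = 918 bp
  8754 − 6566 = 2188 bp
Sorted largest to smallest: 2188, 2035, 1364, 1092, 918, 705, 452 bp.

2188, 2035, 1364, 1092, 918, 705, 452 bp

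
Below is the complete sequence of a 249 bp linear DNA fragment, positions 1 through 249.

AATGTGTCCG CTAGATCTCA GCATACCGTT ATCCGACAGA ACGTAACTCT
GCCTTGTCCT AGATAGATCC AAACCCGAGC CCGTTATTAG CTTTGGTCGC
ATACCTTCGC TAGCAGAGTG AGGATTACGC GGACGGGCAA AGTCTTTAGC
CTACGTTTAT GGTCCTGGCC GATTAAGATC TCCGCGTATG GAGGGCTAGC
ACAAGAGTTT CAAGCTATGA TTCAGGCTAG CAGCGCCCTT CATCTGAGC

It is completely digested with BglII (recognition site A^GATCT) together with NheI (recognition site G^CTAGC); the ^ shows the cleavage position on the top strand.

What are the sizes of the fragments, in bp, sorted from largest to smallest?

96, 67, 31, 23, 19, 13 bp

BglII sites (AGATCT) start at positions 13, 176.
BglII cuts after the first base of each site, so after positions 13, 176.
NheI sites (GCTAGC) start at positions 109, 195, 226.
NheI cuts after the first base of each site, so after positions 109, 195, 226.
Combined cut positions: 13, 109, 176, 195, 226.
Linear molecule, 5 cuts → 6 fragments:
  1–13 → 13 bp
  14–109 → 96 bp
  110–176 → 67 bp
  177–195 → 19 bp
  196–226 → 31 bp
  227–249 → 23 bp
Sorted largest to smallest: 96, 67, 31, 23, 19, 13 bp.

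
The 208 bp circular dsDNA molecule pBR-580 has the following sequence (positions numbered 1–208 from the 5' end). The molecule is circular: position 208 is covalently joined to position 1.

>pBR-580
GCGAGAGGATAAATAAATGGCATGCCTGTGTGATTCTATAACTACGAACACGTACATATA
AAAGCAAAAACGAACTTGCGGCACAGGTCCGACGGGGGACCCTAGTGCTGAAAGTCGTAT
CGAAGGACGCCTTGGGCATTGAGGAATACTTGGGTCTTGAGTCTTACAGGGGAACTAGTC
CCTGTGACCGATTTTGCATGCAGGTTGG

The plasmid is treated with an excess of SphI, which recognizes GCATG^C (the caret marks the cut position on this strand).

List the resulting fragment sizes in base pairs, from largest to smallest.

SphI sites (GCATGC) start at positions 20, 196.
SphI cuts after base 5 of each site (before the last base), so after positions 24, 200.
Circular molecule, 2 cuts → 2 fragments:
  25–200 → 176 bp
  201–208 then 1–24 → 8 + 24 = 32 bp
Sorted largest to smallest: 176, 32 bp.

176, 32 bp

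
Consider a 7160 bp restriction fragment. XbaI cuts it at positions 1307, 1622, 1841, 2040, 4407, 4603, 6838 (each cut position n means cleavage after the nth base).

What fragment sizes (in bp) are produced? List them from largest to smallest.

2367, 2235, 1307, 322, 315, 219, 199, 196 bp

Linear molecule, 7 cuts → 8 fragments:
  1307 − 0 = 1307 bp
  1622 − 1307 = 315 bp
  1841 − 1622 = 219 bp
  2040 − 1841 = 199 bp
  4407 − 2040 = 2367 bp
  4603 − 4407 = 196 bp
  6838 − 4603 = 2235 bp
  7160 − 6838 = 322 bp
Sorted largest to smallest: 2367, 2235, 1307, 322, 315, 219, 199, 196 bp.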